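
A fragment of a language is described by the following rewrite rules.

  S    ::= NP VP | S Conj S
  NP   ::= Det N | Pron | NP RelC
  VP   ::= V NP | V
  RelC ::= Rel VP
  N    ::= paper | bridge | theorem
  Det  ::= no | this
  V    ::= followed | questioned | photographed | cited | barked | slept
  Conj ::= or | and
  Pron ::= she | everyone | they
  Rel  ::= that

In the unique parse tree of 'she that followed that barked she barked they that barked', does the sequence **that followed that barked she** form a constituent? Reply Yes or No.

No

[S [NP [NP [NP [Pron she]] [RelC [Rel that] [VP [V followed]]]] [RelC [Rel that] [VP [V barked] [NP [Pron she]]]]] [VP [V barked] [NP [NP [Pron they]] [RelC [Rel that] [VP [V barked]]]]]]
The smallest constituent containing 'that followed that barked she' is the NP spanning 'she that followed that barked she'; no single node in the tree dominates exactly the given words.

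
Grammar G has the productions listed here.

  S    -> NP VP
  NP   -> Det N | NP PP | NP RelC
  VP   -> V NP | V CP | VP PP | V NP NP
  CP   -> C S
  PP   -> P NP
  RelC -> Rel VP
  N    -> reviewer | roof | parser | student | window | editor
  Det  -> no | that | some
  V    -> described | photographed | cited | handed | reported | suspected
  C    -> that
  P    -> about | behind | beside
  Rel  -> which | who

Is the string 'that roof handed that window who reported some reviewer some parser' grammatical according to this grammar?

[S [NP [Det that] [N roof]] [VP [V handed] [NP [NP [Det that] [N window]] [RelC [Rel who] [VP [V reported] [NP [Det some] [N reviewer]] [NP [Det some] [N parser]]]]]]]
The bracketing above is licensed at every node by one of the given productions, with S at the root.

Grammatical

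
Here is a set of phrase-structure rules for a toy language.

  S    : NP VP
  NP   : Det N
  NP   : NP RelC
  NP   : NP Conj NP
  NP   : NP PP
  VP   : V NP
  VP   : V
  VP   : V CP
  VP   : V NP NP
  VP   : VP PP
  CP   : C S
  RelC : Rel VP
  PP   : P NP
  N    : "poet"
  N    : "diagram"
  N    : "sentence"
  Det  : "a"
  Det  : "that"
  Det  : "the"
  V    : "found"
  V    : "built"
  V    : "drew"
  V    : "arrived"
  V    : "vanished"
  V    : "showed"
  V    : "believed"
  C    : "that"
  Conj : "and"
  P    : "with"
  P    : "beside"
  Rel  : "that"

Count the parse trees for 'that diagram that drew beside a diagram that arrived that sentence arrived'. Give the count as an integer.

4

Two of the 4 distinct bracketings:
[S [NP [NP [Det that] [N diagram]] [RelC [Rel that] [VP [VP [V drew]] [PP [P beside] [NP [NP [Det a] [N diagram]] [RelC [Rel that] [VP [V arrived] [NP [Det that] [N sentence]]]]]]]]] [VP [V arrived]]]
[S [NP [NP [NP [Det that] [N diagram]] [RelC [Rel that] [VP [VP [V drew]] [PP [P beside] [NP [Det a] [N diagram]]]]]] [RelC [Rel that] [VP [V arrived] [NP [Det that] [N sentence]]]]] [VP [V arrived]]]
The trees differ in how a recursive rule is bracketed over the same span.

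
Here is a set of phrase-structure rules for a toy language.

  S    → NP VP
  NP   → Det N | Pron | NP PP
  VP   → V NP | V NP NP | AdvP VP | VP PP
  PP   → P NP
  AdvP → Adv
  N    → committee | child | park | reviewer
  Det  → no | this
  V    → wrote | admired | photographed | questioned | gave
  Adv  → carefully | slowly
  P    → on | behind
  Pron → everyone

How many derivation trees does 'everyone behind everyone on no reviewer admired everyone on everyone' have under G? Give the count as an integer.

Two of the 4 distinct bracketings:
[S [NP [NP [Pron everyone]] [PP [P behind] [NP [NP [Pron everyone]] [PP [P on] [NP [Det no] [N reviewer]]]]]] [VP [V admired] [NP [NP [Pron everyone]] [PP [P on] [NP [Pron everyone]]]]]]
[S [NP [NP [Pron everyone]] [PP [P behind] [NP [NP [Pron everyone]] [PP [P on] [NP [Det no] [N reviewer]]]]]] [VP [VP [V admired] [NP [Pron everyone]]] [PP [P on] [NP [Pron everyone]]]]]
The difference turns on whether VP → VP PP is used at the relevant span, versus an alternative expansion of VP.

4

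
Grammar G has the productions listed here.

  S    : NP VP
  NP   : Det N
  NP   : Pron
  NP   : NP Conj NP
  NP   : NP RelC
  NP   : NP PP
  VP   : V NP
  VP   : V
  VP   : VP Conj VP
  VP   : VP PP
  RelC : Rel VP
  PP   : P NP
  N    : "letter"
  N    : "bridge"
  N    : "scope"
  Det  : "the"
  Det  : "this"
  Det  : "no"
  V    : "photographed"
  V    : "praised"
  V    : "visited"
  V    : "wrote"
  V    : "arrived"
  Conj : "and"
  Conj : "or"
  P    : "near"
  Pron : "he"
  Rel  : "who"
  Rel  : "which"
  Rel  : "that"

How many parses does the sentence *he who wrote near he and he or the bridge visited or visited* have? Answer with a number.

Two of the 10 distinct bracketings:
[S [NP [NP [NP [Pron he]] [RelC [Rel who] [VP [VP [V wrote]] [PP [P near] [NP [Pron he]]]]]] [Conj and] [NP [NP [Pron he]] [Conj or] [NP [Det the] [N bridge]]]] [VP [VP [V visited]] [Conj or] [VP [V visited]]]]
[S [NP [NP [NP [NP [Pron he]] [RelC [Rel who] [VP [V wrote]]]] [PP [P near] [NP [Pron he]]]] [Conj and] [NP [NP [Pron he]] [Conj or] [NP [Det the] [N bridge]]]] [VP [VP [V visited]] [Conj or] [VP [V visited]]]]
The difference turns on whether NP → NP PP is used at the relevant span, versus an alternative expansion of NP.

10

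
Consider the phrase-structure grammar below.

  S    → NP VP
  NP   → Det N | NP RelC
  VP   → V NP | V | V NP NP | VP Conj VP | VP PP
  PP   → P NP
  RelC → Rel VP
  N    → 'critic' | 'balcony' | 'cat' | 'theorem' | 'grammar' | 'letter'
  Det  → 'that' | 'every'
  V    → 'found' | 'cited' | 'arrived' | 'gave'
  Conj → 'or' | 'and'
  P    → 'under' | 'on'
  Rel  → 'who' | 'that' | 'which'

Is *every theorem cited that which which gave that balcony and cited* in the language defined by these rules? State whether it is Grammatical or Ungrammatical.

Ungrammatical

A Det/Rel word can never sit immediately before a Rel word in any string this grammar generates, so the substring 'that which' rules out a derivation.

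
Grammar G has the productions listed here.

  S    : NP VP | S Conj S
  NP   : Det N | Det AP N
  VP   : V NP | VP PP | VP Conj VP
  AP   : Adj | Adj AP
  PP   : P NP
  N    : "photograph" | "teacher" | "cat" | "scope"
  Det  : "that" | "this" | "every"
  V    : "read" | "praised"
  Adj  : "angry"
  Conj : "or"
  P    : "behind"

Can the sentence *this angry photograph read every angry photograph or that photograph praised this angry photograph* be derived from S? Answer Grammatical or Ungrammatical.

[S [S [NP [Det this] [AP [Adj angry]] [N photograph]] [VP [V read] [NP [Det every] [AP [Adj angry]] [N photograph]]]] [Conj or] [S [NP [Det that] [N photograph]] [VP [V praised] [NP [Det this] [AP [Adj angry]] [N photograph]]]]]
Every word is introduced by a lexical rule and the phrasal rules combine the resulting categories into a single S.

Grammatical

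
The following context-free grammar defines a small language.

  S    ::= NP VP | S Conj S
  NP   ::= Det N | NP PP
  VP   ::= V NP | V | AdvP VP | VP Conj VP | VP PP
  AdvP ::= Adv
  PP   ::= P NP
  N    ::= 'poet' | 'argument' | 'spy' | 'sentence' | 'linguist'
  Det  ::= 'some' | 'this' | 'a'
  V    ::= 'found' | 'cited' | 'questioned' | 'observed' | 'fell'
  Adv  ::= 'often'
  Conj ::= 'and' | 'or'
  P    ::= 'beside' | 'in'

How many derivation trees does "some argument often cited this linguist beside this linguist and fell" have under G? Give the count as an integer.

Two of the 5 distinct bracketings:
[S [NP [Det some] [N argument]] [VP [AdvP [Adv often]] [VP [VP [V cited] [NP [NP [Det this] [N linguist]] [PP [P beside] [NP [Det this] [N linguist]]]]] [Conj and] [VP [V fell]]]]]
[S [NP [Det some] [N argument]] [VP [AdvP [Adv often]] [VP [VP [VP [V cited] [NP [Det this] [N linguist]]] [PP [P beside] [NP [Det this] [N linguist]]]] [Conj and] [VP [V fell]]]]]
The difference turns on whether NP → NP PP is used at the relevant span, versus an alternative expansion of NP.

5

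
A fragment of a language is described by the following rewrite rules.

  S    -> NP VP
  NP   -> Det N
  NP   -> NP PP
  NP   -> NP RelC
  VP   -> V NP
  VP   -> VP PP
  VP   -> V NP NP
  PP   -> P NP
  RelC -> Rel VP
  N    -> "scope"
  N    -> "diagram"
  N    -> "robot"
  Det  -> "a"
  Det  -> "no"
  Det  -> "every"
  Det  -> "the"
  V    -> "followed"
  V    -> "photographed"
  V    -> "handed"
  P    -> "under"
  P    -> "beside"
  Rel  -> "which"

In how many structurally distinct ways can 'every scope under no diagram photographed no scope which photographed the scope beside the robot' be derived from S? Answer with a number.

4

Two of the 4 distinct bracketings:
[S [NP [NP [Det every] [N scope]] [PP [P under] [NP [Det no] [N diagram]]]] [VP [V photographed] [NP [NP [NP [Det no] [N scope]] [RelC [Rel which] [VP [V photographed] [NP [Det the] [N scope]]]]] [PP [P beside] [NP [Det the] [N robot]]]]]]
[S [NP [NP [Det every] [N scope]] [PP [P under] [NP [Det no] [N diagram]]]] [VP [V photographed] [NP [NP [Det no] [N scope]] [RelC [Rel which] [VP [V photographed] [NP [NP [Det the] [N scope]] [PP [P beside] [NP [Det the] [N robot]]]]]]]]]
The trees differ in how a recursive rule is bracketed over the same span.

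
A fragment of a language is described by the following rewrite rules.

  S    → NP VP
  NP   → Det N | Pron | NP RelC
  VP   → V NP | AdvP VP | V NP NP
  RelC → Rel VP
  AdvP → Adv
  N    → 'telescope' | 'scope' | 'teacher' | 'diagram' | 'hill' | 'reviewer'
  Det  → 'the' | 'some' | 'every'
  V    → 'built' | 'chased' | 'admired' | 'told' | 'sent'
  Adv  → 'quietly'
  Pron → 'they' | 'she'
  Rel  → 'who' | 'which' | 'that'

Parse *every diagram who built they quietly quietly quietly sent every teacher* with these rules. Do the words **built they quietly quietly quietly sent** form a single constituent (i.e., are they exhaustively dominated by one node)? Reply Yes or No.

[S [NP [NP [Det every] [N diagram]] [RelC [Rel who] [VP [V built] [NP [Pron they]]]]] [VP [AdvP [Adv quietly]] [VP [AdvP [Adv quietly]] [VP [AdvP [Adv quietly]] [VP [V sent] [NP [Det every] [N teacher]]]]]]]
The smallest constituent containing 'built they quietly quietly quietly sent' is the S spanning 'every diagram who built they quietly quietly quietly sent every teacher'; no single node in the tree dominates exactly the given words.

No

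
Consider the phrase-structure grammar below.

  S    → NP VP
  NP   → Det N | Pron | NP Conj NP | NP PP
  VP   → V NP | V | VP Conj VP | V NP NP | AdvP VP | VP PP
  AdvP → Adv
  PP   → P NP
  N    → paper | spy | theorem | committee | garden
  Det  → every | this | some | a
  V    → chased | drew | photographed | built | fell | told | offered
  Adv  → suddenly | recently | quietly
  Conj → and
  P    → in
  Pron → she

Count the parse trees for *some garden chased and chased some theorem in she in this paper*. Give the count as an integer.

Two of the 9 distinct bracketings:
[S [NP [Det some] [N garden]] [VP [VP [V chased]] [Conj and] [VP [V chased] [NP [NP [Det some] [N theorem]] [PP [P in] [NP [NP [Pron she]] [PP [P in] [NP [Det this] [N paper]]]]]]]]]
[S [NP [Det some] [N garden]] [VP [VP [V chased]] [Conj and] [VP [V chased] [NP [NP [NP [Det some] [N theorem]] [PP [P in] [NP [Pron she]]]] [PP [P in] [NP [Det this] [N paper]]]]]]]
The trees differ in how a recursive rule is bracketed over the same span.

9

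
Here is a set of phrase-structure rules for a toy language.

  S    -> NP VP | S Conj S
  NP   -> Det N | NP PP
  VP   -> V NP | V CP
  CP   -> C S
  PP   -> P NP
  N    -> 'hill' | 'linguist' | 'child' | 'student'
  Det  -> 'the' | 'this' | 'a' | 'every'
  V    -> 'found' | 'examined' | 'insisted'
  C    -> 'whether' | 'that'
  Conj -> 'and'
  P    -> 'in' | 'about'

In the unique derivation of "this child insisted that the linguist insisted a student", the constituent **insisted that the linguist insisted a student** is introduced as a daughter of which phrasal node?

[S [NP [Det this] [N child]] [VP [V insisted] [CP [C that] [S [NP [Det the] [N linguist]] [VP [V insisted] [NP [Det a] [N student]]]]]]]
The span 'insisted that the linguist insisted a student' is the VP node built by VP → V CP.
Its mother is the S built by S → NP VP.

S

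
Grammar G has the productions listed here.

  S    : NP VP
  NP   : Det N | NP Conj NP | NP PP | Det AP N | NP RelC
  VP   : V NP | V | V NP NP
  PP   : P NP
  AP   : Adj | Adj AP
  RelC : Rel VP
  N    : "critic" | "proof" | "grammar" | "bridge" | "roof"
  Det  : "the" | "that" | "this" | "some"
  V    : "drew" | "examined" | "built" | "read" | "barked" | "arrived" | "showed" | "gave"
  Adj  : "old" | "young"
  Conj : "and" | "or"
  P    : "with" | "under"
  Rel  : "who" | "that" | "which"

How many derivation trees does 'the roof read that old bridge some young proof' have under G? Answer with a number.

[S [NP [Det the] [N roof]] [VP [V read] [NP [Det that] [AP [Adj old]] [N bridge]] [NP [Det some] [AP [Adj young]] [N proof]]]]
No rule offers an alternative attachment or grouping for any span, so this is the only derivation.

1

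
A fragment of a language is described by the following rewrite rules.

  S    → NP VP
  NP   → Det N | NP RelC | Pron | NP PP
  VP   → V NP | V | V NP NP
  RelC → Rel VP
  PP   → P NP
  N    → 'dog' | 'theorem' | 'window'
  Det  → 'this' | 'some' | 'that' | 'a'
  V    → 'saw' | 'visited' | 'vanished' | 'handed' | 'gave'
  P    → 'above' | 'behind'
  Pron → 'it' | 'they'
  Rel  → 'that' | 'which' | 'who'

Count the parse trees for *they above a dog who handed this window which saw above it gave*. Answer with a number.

Two of the 9 distinct bracketings:
[S [NP [NP [NP [Pron they]] [PP [P above] [NP [Det a] [N dog]]]] [RelC [Rel who] [VP [V handed] [NP [NP [NP [Det this] [N window]] [RelC [Rel which] [VP [V saw]]]] [PP [P above] [NP [Pron it]]]]]]] [VP [V gave]]]
[S [NP [NP [Pron they]] [PP [P above] [NP [NP [Det a] [N dog]] [RelC [Rel who] [VP [V handed] [NP [NP [NP [Det this] [N window]] [RelC [Rel which] [VP [V saw]]]] [PP [P above] [NP [Pron it]]]]]]]]] [VP [V gave]]]
The trees differ in how a recursive rule is bracketed over the same span.

9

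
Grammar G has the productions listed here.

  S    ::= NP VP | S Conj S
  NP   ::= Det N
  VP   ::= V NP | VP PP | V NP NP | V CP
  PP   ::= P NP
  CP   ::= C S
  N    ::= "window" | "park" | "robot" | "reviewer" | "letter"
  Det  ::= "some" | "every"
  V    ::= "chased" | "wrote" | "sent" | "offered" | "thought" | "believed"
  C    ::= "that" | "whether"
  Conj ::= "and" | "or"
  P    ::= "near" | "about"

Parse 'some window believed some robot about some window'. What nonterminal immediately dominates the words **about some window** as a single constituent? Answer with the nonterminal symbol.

S
  NP
    Det: some
    N: window
  VP
    VP
      V: believed
      NP
        Det: some
        N: robot
    PP
      P: about
      NP
        Det: some
        N: window
The span 'about some window' is the PP node built by PP → P NP.

PP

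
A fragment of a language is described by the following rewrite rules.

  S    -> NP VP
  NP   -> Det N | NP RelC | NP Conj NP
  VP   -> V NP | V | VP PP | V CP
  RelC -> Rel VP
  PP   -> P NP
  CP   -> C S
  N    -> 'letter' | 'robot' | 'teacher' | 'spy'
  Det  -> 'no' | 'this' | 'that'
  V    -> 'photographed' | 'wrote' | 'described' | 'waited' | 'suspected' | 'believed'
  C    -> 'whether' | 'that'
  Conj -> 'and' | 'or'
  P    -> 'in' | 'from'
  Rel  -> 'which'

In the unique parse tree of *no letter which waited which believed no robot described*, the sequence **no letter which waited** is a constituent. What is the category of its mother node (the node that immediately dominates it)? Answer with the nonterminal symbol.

NP

S
  NP
    NP
      NP
        Det: no
        N: letter
      RelC
        Rel: which
        VP
          V: waited
    RelC
      Rel: which
      VP
        V: believed
        NP
          Det: no
          N: robot
  VP
    V: described
The span 'no letter which waited' is the NP node built by NP → NP RelC.
Its mother is the NP built by NP → NP RelC.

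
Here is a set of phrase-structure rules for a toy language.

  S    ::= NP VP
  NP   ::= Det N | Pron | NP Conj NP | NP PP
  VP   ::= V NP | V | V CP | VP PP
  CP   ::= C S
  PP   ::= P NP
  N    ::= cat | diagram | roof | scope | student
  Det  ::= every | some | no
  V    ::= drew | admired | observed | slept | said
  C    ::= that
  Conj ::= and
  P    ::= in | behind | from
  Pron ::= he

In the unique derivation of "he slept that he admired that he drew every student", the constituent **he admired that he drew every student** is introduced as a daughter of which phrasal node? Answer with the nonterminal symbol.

[S [NP [Pron he]] [VP [V slept] [CP [C that] [S [NP [Pron he]] [VP [V admired] [CP [C that] [S [NP [Pron he]] [VP [V drew] [NP [Det every] [N student]]]]]]]]]]
The span 'he admired that he drew every student' is the S node built by S → NP VP.
Its mother is the CP built by CP → C S.

CP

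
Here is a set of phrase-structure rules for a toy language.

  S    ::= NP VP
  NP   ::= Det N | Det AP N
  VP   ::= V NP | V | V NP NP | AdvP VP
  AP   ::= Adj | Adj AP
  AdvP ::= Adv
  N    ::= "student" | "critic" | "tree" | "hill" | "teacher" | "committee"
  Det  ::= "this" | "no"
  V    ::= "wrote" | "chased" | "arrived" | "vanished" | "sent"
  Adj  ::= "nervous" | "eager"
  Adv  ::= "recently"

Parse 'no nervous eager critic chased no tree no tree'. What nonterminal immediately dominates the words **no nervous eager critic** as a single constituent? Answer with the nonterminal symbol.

NP

S
  NP
    Det: no
    AP
      Adj: nervous
      AP
        Adj: eager
    N: critic
  VP
    V: chased
    NP
      Det: no
      N: tree
    NP
      Det: no
      N: tree
The span 'no nervous eager critic' is the NP node built by NP → Det AP N.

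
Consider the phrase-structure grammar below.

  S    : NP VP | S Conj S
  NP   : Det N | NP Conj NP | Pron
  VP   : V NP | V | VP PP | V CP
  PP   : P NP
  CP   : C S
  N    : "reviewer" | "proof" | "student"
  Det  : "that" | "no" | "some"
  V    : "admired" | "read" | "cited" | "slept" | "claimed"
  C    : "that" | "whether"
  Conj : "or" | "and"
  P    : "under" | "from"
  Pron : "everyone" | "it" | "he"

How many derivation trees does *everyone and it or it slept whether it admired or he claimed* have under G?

4

Two of the 4 distinct bracketings:
[S [NP [NP [Pron everyone]] [Conj and] [NP [NP [Pron it]] [Conj or] [NP [Pron it]]]] [VP [V slept] [CP [C whether] [S [S [NP [Pron it]] [VP [V admired]]] [Conj or] [S [NP [Pron he]] [VP [V claimed]]]]]]]
[S [NP [NP [NP [Pron everyone]] [Conj and] [NP [Pron it]]] [Conj or] [NP [Pron it]]] [VP [V slept] [CP [C whether] [S [S [NP [Pron it]] [VP [V admired]]] [Conj or] [S [NP [Pron he]] [VP [V claimed]]]]]]]
The trees differ in how a recursive rule is bracketed over the same span.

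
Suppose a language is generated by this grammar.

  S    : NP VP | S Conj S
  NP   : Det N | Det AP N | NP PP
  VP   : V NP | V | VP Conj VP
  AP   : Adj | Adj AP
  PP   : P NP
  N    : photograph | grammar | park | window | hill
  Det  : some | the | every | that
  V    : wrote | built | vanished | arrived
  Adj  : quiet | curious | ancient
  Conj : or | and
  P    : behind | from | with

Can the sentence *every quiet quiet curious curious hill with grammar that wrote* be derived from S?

Ungrammatical

A P word can never sit immediately before an N word in any string this grammar generates, so the substring 'with grammar' rules out a derivation.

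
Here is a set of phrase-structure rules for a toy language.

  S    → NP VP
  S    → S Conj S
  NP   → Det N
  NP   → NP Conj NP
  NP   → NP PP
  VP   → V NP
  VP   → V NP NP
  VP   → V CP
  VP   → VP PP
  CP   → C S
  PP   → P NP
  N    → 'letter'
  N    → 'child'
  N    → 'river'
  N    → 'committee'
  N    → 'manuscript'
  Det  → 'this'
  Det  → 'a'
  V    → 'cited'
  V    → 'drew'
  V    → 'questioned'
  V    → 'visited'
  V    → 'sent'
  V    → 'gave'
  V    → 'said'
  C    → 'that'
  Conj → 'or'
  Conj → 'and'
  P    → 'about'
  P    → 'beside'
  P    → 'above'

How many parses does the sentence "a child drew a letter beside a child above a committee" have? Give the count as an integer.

Two of the 5 distinct bracketings:
[S [NP [Det a] [N child]] [VP [V drew] [NP [NP [Det a] [N letter]] [PP [P beside] [NP [NP [Det a] [N child]] [PP [P above] [NP [Det a] [N committee]]]]]]]]
[S [NP [Det a] [N child]] [VP [V drew] [NP [NP [NP [Det a] [N letter]] [PP [P beside] [NP [Det a] [N child]]]] [PP [P above] [NP [Det a] [N committee]]]]]]
The trees differ in how a recursive rule is bracketed over the same span.

5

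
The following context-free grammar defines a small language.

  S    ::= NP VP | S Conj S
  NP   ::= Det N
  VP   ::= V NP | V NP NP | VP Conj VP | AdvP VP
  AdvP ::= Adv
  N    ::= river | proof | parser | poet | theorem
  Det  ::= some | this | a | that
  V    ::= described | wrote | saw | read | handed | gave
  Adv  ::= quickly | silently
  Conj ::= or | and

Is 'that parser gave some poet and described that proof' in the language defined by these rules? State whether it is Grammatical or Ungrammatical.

Grammatical

S
  NP
    Det: that
    N: parser
  VP
    VP
      V: gave
      NP
        Det: some
        N: poet
    Conj: and
    VP
      V: described
      NP
        Det: that
        N: proof
The bracketing above is licensed at every node by one of the given productions, with S at the root.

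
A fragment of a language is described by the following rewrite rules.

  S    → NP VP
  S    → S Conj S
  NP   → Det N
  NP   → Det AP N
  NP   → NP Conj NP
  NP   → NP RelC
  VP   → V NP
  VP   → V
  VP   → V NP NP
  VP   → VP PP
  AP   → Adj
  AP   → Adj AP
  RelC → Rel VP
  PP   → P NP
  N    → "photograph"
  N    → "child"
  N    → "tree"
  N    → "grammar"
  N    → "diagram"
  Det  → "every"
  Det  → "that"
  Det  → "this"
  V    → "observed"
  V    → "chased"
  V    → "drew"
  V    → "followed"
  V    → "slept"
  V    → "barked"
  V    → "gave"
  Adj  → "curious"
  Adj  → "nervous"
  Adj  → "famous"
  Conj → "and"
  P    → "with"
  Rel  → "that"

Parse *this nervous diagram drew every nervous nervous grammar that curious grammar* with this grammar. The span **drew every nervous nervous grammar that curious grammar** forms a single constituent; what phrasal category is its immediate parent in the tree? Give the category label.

S

[S [NP [Det this] [AP [Adj nervous]] [N diagram]] [VP [V drew] [NP [Det every] [AP [Adj nervous] [AP [Adj nervous]]] [N grammar]] [NP [Det that] [AP [Adj curious]] [N grammar]]]]
The span 'drew every nervous nervous grammar that curious grammar' is the VP node built by VP → V NP NP.
Its mother is the S built by S → NP VP.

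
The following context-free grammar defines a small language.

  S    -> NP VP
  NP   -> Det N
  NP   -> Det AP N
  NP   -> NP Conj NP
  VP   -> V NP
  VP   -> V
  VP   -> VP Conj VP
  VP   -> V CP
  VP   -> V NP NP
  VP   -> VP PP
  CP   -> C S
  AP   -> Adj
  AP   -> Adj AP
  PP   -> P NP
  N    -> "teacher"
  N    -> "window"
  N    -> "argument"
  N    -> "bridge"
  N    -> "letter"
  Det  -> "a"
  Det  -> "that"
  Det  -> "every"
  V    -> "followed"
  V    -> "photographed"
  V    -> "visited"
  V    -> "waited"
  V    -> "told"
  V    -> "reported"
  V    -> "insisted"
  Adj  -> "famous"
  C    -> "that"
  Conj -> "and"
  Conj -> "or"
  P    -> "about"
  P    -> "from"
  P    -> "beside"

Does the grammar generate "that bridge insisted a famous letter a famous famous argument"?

S
  NP
    Det: that
    N: bridge
  VP
    V: insisted
    NP
      Det: a
      AP
        Adj: famous
      N: letter
    NP
      Det: a
      AP
        Adj: famous
        AP
          Adj: famous
      N: argument
The bracketing above is licensed at every node by one of the given productions, with S at the root.

Grammatical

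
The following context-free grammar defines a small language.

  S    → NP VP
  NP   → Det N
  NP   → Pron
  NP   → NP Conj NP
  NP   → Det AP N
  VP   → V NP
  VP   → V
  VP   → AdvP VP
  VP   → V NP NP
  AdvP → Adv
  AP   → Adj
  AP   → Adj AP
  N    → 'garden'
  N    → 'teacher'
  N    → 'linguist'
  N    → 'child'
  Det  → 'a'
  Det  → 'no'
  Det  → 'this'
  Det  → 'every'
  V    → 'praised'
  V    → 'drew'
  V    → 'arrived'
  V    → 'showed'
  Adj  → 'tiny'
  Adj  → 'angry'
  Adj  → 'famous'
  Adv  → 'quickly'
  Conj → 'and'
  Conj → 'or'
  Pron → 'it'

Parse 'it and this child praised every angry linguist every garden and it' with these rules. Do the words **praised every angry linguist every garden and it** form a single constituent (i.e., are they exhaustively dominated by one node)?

Yes

[S [NP [NP [Pron it]] [Conj and] [NP [Det this] [N child]]] [VP [V praised] [NP [Det every] [AP [Adj angry]] [N linguist]] [NP [NP [Det every] [N garden]] [Conj and] [NP [Pron it]]]]]
The words 'praised every angry linguist every garden and it' are exhaustively dominated by a single VP node (built by VP → V NP NP), so they form a constituent.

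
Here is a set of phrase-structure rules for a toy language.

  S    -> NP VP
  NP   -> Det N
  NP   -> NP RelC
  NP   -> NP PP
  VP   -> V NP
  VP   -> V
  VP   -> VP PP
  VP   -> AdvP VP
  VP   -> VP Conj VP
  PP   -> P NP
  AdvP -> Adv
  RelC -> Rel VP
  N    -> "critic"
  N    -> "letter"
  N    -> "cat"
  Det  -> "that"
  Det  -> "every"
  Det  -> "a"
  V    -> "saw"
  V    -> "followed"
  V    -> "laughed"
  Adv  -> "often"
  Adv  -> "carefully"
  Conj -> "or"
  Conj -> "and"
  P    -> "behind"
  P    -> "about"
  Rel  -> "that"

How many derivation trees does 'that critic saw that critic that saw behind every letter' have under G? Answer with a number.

Two of the 3 distinct bracketings:
[S [NP [Det that] [N critic]] [VP [V saw] [NP [NP [Det that] [N critic]] [RelC [Rel that] [VP [VP [V saw]] [PP [P behind] [NP [Det every] [N letter]]]]]]]]
[S [NP [Det that] [N critic]] [VP [V saw] [NP [NP [NP [Det that] [N critic]] [RelC [Rel that] [VP [V saw]]]] [PP [P behind] [NP [Det every] [N letter]]]]]]
The difference turns on whether NP → NP PP is used at the relevant span, versus an alternative expansion of NP.

3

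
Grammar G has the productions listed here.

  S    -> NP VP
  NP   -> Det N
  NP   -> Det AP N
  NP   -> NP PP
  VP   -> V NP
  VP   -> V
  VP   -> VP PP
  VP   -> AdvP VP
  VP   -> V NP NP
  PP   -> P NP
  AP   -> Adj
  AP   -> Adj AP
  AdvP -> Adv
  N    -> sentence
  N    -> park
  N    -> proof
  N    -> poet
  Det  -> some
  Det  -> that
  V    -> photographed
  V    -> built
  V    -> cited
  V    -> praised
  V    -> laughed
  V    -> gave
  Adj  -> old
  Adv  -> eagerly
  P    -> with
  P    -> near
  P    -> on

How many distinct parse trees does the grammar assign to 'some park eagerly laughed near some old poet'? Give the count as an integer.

2

The two bracketings:
[S [NP [Det some] [N park]] [VP [VP [AdvP [Adv eagerly]] [VP [V laughed]]] [PP [P near] [NP [Det some] [AP [Adj old]] [N poet]]]]]
[S [NP [Det some] [N park]] [VP [AdvP [Adv eagerly]] [VP [VP [V laughed]] [PP [P near] [NP [Det some] [AP [Adj old]] [N poet]]]]]]
The trees differ in how a recursive rule is bracketed over the same span.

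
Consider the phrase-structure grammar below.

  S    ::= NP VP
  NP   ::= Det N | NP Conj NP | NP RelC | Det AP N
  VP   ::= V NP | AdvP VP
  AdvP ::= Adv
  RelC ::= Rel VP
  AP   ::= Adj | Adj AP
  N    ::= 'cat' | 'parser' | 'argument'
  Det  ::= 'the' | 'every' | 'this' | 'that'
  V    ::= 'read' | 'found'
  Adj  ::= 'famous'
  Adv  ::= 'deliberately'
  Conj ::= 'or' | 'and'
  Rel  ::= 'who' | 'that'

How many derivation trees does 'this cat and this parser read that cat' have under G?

[S [NP [NP [Det this] [N cat]] [Conj and] [NP [Det this] [N parser]]] [VP [V read] [NP [Det that] [N cat]]]]
No rule offers an alternative attachment or grouping for any span, so this is the only derivation.

1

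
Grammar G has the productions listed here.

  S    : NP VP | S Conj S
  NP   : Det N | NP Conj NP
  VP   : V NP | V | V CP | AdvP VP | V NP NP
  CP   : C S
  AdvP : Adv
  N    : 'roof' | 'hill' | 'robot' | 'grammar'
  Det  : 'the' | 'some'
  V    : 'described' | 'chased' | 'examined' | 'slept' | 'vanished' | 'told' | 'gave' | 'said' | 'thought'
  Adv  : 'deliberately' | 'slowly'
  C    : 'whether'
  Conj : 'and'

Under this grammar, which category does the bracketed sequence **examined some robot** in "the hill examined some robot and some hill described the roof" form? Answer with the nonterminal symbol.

VP

S
  S
    NP
      Det: the
      N: hill
    VP
      V: examined
      NP
        Det: some
        N: robot
  Conj: and
  S
    NP
      Det: some
      N: hill
    VP
      V: described
      NP
        Det: the
        N: roof
The span 'examined some robot' is the VP node built by VP → V NP.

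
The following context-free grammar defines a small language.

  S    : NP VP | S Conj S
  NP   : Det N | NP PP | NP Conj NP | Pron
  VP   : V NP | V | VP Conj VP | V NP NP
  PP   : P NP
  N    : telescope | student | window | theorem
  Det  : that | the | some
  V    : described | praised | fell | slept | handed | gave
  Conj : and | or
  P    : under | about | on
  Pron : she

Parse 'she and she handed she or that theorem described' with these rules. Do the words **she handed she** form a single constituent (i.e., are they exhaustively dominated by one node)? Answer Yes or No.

No

[S [S [NP [NP [Pron she]] [Conj and] [NP [Pron she]]] [VP [V handed] [NP [Pron she]]]] [Conj or] [S [NP [Det that] [N theorem]] [VP [V described]]]]
The smallest constituent containing 'she handed she' is the S spanning 'she and she handed she'; no single node in the tree dominates exactly the given words.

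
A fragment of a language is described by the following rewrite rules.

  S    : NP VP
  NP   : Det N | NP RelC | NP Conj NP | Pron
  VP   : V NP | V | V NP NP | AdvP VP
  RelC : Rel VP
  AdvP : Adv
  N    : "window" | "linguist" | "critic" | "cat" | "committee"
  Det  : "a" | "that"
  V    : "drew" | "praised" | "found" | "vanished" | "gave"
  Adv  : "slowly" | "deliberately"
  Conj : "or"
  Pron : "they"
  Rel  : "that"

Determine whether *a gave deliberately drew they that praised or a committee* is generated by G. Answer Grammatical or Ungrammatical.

Ungrammatical

A Det word can never sit immediately before a V word in any string this grammar generates, so the substring 'a gave' rules out a derivation.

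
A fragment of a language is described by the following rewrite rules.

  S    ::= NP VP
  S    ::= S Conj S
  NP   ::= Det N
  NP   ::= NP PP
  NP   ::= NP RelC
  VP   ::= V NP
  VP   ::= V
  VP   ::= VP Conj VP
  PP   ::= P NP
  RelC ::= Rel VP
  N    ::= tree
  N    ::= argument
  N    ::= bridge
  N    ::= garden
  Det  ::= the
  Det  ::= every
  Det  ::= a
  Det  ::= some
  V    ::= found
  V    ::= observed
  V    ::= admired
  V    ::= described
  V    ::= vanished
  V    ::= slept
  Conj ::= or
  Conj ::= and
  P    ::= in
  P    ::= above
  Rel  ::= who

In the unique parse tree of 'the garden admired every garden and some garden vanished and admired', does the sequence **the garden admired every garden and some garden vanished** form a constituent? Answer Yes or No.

[S [S [NP [Det the] [N garden]] [VP [V admired] [NP [Det every] [N garden]]]] [Conj and] [S [NP [Det some] [N garden]] [VP [VP [V vanished]] [Conj and] [VP [V admired]]]]]
The smallest constituent containing 'the garden admired every garden and some garden vanished' is the S spanning 'the garden admired every garden and some garden vanished and admired'; no single node in the tree dominates exactly the given words.

No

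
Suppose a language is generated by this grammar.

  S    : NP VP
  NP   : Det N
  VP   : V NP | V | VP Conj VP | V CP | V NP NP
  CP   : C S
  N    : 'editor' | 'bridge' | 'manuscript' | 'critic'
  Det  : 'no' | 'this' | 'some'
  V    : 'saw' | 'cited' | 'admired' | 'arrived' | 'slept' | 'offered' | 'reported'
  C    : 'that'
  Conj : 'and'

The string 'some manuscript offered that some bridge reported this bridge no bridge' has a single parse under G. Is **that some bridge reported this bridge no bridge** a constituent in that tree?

[S [NP [Det some] [N manuscript]] [VP [V offered] [CP [C that] [S [NP [Det some] [N bridge]] [VP [V reported] [NP [Det this] [N bridge]] [NP [Det no] [N bridge]]]]]]]
The words 'that some bridge reported this bridge no bridge' are exhaustively dominated by a single CP node (built by CP → C S), so they form a constituent.

Yes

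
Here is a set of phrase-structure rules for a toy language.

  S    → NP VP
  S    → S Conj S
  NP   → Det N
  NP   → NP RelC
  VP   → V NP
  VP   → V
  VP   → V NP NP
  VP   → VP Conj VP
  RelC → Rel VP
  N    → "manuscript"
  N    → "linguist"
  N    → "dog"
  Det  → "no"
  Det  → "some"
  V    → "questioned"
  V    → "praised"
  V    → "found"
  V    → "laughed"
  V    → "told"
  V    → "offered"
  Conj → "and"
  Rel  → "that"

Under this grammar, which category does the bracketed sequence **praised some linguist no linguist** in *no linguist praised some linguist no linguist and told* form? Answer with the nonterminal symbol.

VP

[S [NP [Det no] [N linguist]] [VP [VP [V praised] [NP [Det some] [N linguist]] [NP [Det no] [N linguist]]] [Conj and] [VP [V told]]]]
The span 'praised some linguist no linguist' is the VP node built by VP → V NP NP.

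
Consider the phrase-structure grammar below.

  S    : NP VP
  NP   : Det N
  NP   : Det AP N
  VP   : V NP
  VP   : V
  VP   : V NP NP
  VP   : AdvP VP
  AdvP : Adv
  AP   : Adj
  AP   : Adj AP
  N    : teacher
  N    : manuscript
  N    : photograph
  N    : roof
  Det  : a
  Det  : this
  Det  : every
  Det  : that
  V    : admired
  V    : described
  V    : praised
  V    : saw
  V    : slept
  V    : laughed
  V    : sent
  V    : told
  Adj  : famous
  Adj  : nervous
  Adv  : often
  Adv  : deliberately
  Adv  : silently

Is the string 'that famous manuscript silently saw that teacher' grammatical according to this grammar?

S
  NP
    Det: that
    AP
      Adj: famous
    N: manuscript
  VP
    AdvP
      Adv: silently
    VP
      V: saw
      NP
        Det: that
        N: teacher
Each bracket corresponds to one application of a listed rule, so the string is derivable from S.

Grammatical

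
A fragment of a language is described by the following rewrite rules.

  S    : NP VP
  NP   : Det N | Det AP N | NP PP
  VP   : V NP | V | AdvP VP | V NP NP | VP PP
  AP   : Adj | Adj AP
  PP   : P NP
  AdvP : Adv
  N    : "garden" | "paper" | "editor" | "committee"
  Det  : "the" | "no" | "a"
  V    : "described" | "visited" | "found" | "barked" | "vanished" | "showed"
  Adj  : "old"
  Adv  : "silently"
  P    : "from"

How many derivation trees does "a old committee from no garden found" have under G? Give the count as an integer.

[S [NP [NP [Det a] [AP [Adj old]] [N committee]] [PP [P from] [NP [Det no] [N garden]]]] [VP [V found]]]
No rule offers an alternative attachment or grouping for any span, so this is the only derivation.

1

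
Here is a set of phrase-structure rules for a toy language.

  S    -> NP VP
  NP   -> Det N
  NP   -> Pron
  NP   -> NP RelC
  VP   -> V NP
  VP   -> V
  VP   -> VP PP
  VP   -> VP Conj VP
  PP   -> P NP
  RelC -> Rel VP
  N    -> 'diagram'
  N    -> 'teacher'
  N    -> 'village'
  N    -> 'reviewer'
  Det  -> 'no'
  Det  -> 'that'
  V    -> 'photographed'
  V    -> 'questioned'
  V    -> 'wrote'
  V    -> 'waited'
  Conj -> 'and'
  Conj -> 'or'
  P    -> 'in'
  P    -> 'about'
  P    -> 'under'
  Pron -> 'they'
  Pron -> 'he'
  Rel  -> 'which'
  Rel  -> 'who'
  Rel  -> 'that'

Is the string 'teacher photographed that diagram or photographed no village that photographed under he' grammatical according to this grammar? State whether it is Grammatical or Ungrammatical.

For S → NP VP, no prefix of the string parses as an NP.

Ungrammatical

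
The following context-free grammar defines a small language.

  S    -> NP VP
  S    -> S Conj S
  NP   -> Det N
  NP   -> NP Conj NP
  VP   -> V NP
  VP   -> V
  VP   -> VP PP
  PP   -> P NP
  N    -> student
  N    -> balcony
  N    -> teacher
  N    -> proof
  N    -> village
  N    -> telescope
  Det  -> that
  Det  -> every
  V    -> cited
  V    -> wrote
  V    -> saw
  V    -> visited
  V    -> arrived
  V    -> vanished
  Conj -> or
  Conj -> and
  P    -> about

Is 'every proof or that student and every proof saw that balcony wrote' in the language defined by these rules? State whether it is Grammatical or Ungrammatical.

For S → NP VP, every NP-prefix leaves a non-VP remainder: after 'every proof' the remainder is not a VP; after 'every proof or that student' the remainder is not a VP; after 'every proof or that student and every proof' the remainder is not a VP. The alternative S rule S → S Conj S likewise has no satisfying split.

Ungrammatical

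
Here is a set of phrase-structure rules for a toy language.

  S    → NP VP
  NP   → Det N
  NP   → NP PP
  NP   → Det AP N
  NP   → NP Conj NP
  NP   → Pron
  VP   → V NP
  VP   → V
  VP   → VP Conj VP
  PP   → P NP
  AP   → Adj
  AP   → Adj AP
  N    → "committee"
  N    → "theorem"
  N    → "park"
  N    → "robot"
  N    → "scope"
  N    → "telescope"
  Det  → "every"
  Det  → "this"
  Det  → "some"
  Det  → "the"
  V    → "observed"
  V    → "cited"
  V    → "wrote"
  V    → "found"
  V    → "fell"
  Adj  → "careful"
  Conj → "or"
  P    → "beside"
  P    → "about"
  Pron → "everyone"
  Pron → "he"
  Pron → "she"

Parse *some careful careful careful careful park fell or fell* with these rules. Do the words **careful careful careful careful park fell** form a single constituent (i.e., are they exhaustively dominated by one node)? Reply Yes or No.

No

[S [NP [Det some] [AP [Adj careful] [AP [Adj careful] [AP [Adj careful] [AP [Adj careful]]]]] [N park]] [VP [VP [V fell]] [Conj or] [VP [V fell]]]]
The smallest constituent containing 'careful careful careful careful park fell' is the S spanning 'some careful careful careful careful park fell or fell'; no single node in the tree dominates exactly the given words.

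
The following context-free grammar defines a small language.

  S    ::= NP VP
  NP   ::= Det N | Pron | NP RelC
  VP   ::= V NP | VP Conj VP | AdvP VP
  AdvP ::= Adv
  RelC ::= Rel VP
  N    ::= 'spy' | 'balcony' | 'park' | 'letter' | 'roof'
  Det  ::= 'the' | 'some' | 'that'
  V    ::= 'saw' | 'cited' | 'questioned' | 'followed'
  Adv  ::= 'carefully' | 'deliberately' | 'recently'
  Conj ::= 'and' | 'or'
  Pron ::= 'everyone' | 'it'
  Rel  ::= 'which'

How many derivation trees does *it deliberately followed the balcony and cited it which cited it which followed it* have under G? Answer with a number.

4

Two of the 4 distinct bracketings:
[S [NP [Pron it]] [VP [VP [AdvP [Adv deliberately]] [VP [V followed] [NP [Det the] [N balcony]]]] [Conj and] [VP [V cited] [NP [NP [Pron it]] [RelC [Rel which] [VP [V cited] [NP [NP [Pron it]] [RelC [Rel which] [VP [V followed] [NP [Pron it]]]]]]]]]]]
[S [NP [Pron it]] [VP [VP [AdvP [Adv deliberately]] [VP [V followed] [NP [Det the] [N balcony]]]] [Conj and] [VP [V cited] [NP [NP [NP [Pron it]] [RelC [Rel which] [VP [V cited] [NP [Pron it]]]]] [RelC [Rel which] [VP [V followed] [NP [Pron it]]]]]]]]
The trees differ in how a recursive rule is bracketed over the same span.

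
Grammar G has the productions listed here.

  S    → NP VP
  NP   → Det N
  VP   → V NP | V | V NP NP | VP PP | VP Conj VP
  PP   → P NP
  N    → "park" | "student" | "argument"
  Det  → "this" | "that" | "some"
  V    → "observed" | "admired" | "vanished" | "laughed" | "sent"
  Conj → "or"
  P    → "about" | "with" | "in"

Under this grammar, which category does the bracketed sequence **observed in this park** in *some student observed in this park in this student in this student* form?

S
  NP
    Det: some
    N: student
  VP
    VP
      VP
        VP
          V: observed
        PP
          P: in
          NP
            Det: this
            N: park
      PP
        P: in
        NP
          Det: this
          N: student
    PP
      P: in
      NP
        Det: this
        N: student
The span 'observed in this park' is the VP node built by VP → VP PP.

VP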